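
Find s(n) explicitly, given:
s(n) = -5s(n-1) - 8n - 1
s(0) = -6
First-order linear with linear forcing.
Homogeneous solution: s_h(n) = A·(-5)^n.
Try particular s_p(n) = pn + q. Substituting:
  pn + q = -5(p(n-1) + q) - 8n - 1.
Matching the n-coefficient: p = -5p - 8 ⇒ p = - \frac{4}{3}.
Matching constants: q = 5p - 5q - 1 ⇒ q = - \frac{23}{18}.
General: s(n) = A·(-5)^n - \frac{4 n}{3} - \frac{23}{18}.
Apply s(0) = -6: A - \frac{23}{18} = -6 ⇒ A = - \frac{85}{18}.
So s(n) = - \frac{85 \left(-5\right)^{n}}{18} - \frac{4 n}{3} - \frac{23}{18}.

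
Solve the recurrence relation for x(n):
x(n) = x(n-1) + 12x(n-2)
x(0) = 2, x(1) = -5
Characteristic equation: x² - x - 12 = 0, which factors as (x - (4))(x - (-3)) = 0.
Roots r₁ = 4, r₂ = -3 (distinct).
General solution: x(n) = A·(4)^n + B·(-3)^n.
From x(0) = 2: A + B = 2.
From x(1) = -5: 4A - 3B = -5.
Solving: A = \frac{1}{7}, B = \frac{13}{7}.
So x(n) = \frac{13 \left(-3\right)^{n}}{7} + \frac{4^{n}}{7}.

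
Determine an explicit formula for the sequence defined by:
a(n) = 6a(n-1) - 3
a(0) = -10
First-order linear non-homogeneous.
Homogeneous solution: a_h(n) = A·(6)^n.
Try constant particular solution a_p = K: K = 6K - 3 ⇒ K = \frac{3}{5}.
General: a(n) = A·(6)^n + \frac{3}{5}.
Apply a(0) = -10: A + \frac{3}{5} = -10 ⇒ A = - \frac{53}{5}.
So a(n) = \frac{3}{5} - \frac{53 \cdot 6^{n}}{5}.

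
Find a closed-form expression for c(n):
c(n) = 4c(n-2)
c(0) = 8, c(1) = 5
Characteristic equation: x² - 4 = 0, which factors as (x - (-2))(x - (2)) = 0.
Roots r₁ = -2, r₂ = 2 (distinct).
General solution: c(n) = A·(-2)^n + B·(2)^n.
From c(0) = 8: A + B = 8.
From c(1) = 5: -2A + 2B = 5.
Solving: A = \frac{11}{4}, B = \frac{21}{4}.
So c(n) = \frac{11 \left(-2\right)^{n}}{4} + \frac{21 \cdot 2^{n}}{4}.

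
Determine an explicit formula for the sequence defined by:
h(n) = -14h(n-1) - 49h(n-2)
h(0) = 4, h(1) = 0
Characteristic equation: x² + 14x + 49 = 0, which is (x - (-7))².
Repeated root r = -7.
General solution: h(n) = (A + Bn)·(-7)^n.
From h(0) = 4: A = 4.
From h(1) = 0: (A + B)·(-7) = 0 ⇒ B = -4.
So h(n) = \left(4 - 4 n\right) \cdot (-7)^n.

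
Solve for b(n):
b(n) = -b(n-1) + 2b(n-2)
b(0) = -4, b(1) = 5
Characteristic equation: x² + x - 2 = 0, which factors as (x - (1))(x - (-2)) = 0.
Roots r₁ = 1, r₂ = -2 (distinct).
General solution: b(n) = A·(1)^n + B·(-2)^n.
From b(0) = -4: A + B = -4.
From b(1) = 5: A - 2B = 5.
Solving: A = -1, B = -3.
So b(n) = - 3 \left(-2\right)^{n} - 1.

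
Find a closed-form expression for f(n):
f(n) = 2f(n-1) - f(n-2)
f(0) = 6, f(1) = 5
Characteristic equation: x² - 2x + 1 = 0, which is (x - (1))².
Repeated root r = 1.
General solution: f(n) = (A + Bn)·(1)^n.
From f(0) = 6: A = 6.
From f(1) = 5: (A + B)·(1) = 5 ⇒ B = -1.
So f(n) = \left(6 - n\right) \cdot (1)^n.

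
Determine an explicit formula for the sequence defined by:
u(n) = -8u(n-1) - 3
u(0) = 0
First-order linear non-homogeneous.
Homogeneous solution: u_h(n) = A·(-8)^n.
Try constant particular solution u_p = K: K = -8K - 3 ⇒ K = - \frac{1}{3}.
General: u(n) = A·(-8)^n - \frac{1}{3}.
Apply u(0) = 0: A - \frac{1}{3} = 0 ⇒ A = \frac{1}{3}.
So u(n) = \frac{\left(-8\right)^{n}}{3} - \frac{1}{3}.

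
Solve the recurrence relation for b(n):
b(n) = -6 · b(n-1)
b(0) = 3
Pure geometric recurrence with ratio -6.
By induction b(n) = b(0) · (-6)^n = 3 \left(-6\right)^{n}.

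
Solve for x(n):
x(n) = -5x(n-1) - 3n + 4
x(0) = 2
First-order linear with linear forcing.
Homogeneous solution: x_h(n) = A·(-5)^n.
Try particular x_p(n) = pn + q. Substituting:
  pn + q = -5(p(n-1) + q) - 3n + 4.
Matching the n-coefficient: p = -5p - 3 ⇒ p = - \frac{1}{2}.
Matching constants: q = 5p - 5q + 4 ⇒ q = \frac{1}{4}.
General: x(n) = A·(-5)^n - \frac{n}{2} + \frac{1}{4}.
Apply x(0) = 2: A + \frac{1}{4} = 2 ⇒ A = \frac{7}{4}.
So x(n) = \frac{7 \left(-5\right)^{n}}{4} - \frac{n}{2} + \frac{1}{4}.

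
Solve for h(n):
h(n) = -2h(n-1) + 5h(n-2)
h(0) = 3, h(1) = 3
Characteristic equation: x² + 2x - 5 = 0.
Discriminant Δ = (-2)² + 4·(5) = 24.
Roots r₁,₂ = (-2 ± √24)/2, so r₁ = -1 + \sqrt{6}, r₂ = - \sqrt{6} - 1.
General solution: h(n) = A·r₁^n + B·r₂^n.
From the initial conditions, A + B = 3 and r₁A + r₂B = 3.
Since r₁ - r₂ = √24: A = (3 - (3)r₂)/√24 = \frac{\sqrt{6}}{2} + \frac{3}{2}, and B = 3 - A = \frac{3}{2} - \frac{\sqrt{6}}{2}.
So h(n) = \left(\frac{\sqrt{6}}{2} + \frac{3}{2}\right)\left(-1 + \sqrt{6}\right)^n + \left(\frac{3}{2} - \frac{\sqrt{6}}{2}\right)\left(- \sqrt{6} - 1\right)^n.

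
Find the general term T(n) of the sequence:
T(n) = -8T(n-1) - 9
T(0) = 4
First-order linear non-homogeneous.
Homogeneous solution: T_h(n) = A·(-8)^n.
Try constant particular solution T_p = K: K = -8K - 9 ⇒ K = -1.
General: T(n) = A·(-8)^n - 1.
Apply T(0) = 4: A - 1 = 4 ⇒ A = 5.
So T(n) = 5 \left(-8\right)^{n} - 1.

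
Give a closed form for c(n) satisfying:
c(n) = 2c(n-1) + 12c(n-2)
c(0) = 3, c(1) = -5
Characteristic equation: x² - 2x - 12 = 0.
Discriminant Δ = (2)² + 4·(12) = 52.
Roots r₁,₂ = (2 ± √52)/2, so r₁ = 1 + \sqrt{13}, r₂ = 1 - \sqrt{13}.
General solution: c(n) = A·r₁^n + B·r₂^n.
From the initial conditions, A + B = 3 and r₁A + r₂B = -5.
Since r₁ - r₂ = √52: A = (-5 - (3)r₂)/√52 = \frac{3}{2} - \frac{4 \sqrt{13}}{13}, and B = 3 - A = \frac{4 \sqrt{13}}{13} + \frac{3}{2}.
So c(n) = \left(\frac{3}{2} - \frac{4 \sqrt{13}}{13}\right)\left(1 + \sqrt{13}\right)^n + \left(\frac{4 \sqrt{13}}{13} + \frac{3}{2}\right)\left(1 - \sqrt{13}\right)^n.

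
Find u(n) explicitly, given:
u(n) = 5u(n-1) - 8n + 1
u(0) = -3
First-order linear with linear forcing.
Homogeneous solution: u_h(n) = A·(5)^n.
Try particular u_p(n) = pn + q. Substituting:
  pn + q = 5(p(n-1) + q) - 8n + 1.
Matching the n-coefficient: p = 5p - 8 ⇒ p = 2.
Matching constants: q = -5p + 5q + 1 ⇒ q = \frac{9}{4}.
General: u(n) = A·(5)^n + 2 n + \frac{9}{4}.
Apply u(0) = -3: A + \frac{9}{4} = -3 ⇒ A = - \frac{21}{4}.
So u(n) = - \frac{21 \cdot 5^{n}}{4} + 2 n + \frac{9}{4}.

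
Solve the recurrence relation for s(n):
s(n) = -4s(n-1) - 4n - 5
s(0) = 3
First-order linear with linear forcing.
Homogeneous solution: s_h(n) = A·(-4)^n.
Try particular s_p(n) = pn + q. Substituting:
  pn + q = -4(p(n-1) + q) - 4n - 5.
Matching the n-coefficient: p = -4p - 4 ⇒ p = - \frac{4}{5}.
Matching constants: q = 4p - 4q - 5 ⇒ q = - \frac{41}{25}.
General: s(n) = A·(-4)^n - \frac{4 n}{5} - \frac{41}{25}.
Apply s(0) = 3: A - \frac{41}{25} = 3 ⇒ A = \frac{116}{25}.
So s(n) = \frac{116 \left(-4\right)^{n}}{25} - \frac{4 n}{5} - \frac{41}{25}.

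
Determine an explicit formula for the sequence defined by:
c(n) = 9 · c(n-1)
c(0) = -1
Pure geometric recurrence with ratio 9.
By induction c(n) = c(0) · (9)^n = - 9^{n}.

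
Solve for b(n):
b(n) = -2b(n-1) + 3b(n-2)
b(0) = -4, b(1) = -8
Characteristic equation: x² + 2x - 3 = 0, which factors as (x - (1))(x - (-3)) = 0.
Roots r₁ = 1, r₂ = -3 (distinct).
General solution: b(n) = A·(1)^n + B·(-3)^n.
From b(0) = -4: A + B = -4.
From b(1) = -8: A - 3B = -8.
Solving: A = -5, B = 1.
So b(n) = \left(-3\right)^{n} - 5.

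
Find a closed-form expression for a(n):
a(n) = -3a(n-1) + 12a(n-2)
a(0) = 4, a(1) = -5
Characteristic equation: x² + 3x - 12 = 0.
Discriminant Δ = (-3)² + 4·(12) = 57.
Roots r₁,₂ = (-3 ± √57)/2, so r₁ = - \frac{3}{2} + \frac{\sqrt{57}}{2}, r₂ = - \frac{\sqrt{57}}{2} - \frac{3}{2}.
General solution: a(n) = A·r₁^n + B·r₂^n.
From the initial conditions, A + B = 4 and r₁A + r₂B = -5.
Since r₁ - r₂ = √57: A = (-5 - (4)r₂)/√57 = \frac{\sqrt{57}}{57} + 2, and B = 4 - A = 2 - \frac{\sqrt{57}}{57}.
So a(n) = \left(\frac{\sqrt{57}}{57} + 2\right)\left(- \frac{3}{2} + \frac{\sqrt{57}}{2}\right)^n + \left(2 - \frac{\sqrt{57}}{57}\right)\left(- \frac{\sqrt{57}}{2} - \frac{3}{2}\right)^n.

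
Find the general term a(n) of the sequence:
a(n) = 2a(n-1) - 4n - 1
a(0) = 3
First-order linear with linear forcing.
Homogeneous solution: a_h(n) = A·(2)^n.
Try particular a_p(n) = pn + q. Substituting:
  pn + q = 2(p(n-1) + q) - 4n - 1.
Matching the n-coefficient: p = 2p - 4 ⇒ p = 4.
Matching constants: q = -2p + 2q - 1 ⇒ q = 9.
General: a(n) = A·(2)^n + 4 n + 9.
Apply a(0) = 3: A + 9 = 3 ⇒ A = -6.
So a(n) = - 6 \cdot 2^{n} + 4 n + 9.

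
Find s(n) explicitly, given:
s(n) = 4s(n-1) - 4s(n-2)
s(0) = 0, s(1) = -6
Characteristic equation: x² - 4x + 4 = 0, which is (x - (2))².
Repeated root r = 2.
General solution: s(n) = (A + Bn)·(2)^n.
From s(0) = 0: A = 0.
From s(1) = -6: (A + B)·(2) = -6 ⇒ B = -3.
So s(n) = \left(- 3 n\right) \cdot (2)^n.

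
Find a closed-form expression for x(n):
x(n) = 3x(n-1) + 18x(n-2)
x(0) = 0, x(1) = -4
Characteristic equation: x² - 3x - 18 = 0, which factors as (x - (6))(x - (-3)) = 0.
Roots r₁ = 6, r₂ = -3 (distinct).
General solution: x(n) = A·(6)^n + B·(-3)^n.
From x(0) = 0: A + B = 0.
From x(1) = -4: 6A - 3B = -4.
Solving: A = - \frac{4}{9}, B = \frac{4}{9}.
So x(n) = \frac{4 \left(-3\right)^{n}}{9} - \frac{4 \cdot 6^{n}}{9}.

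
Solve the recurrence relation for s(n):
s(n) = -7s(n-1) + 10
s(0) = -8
First-order linear non-homogeneous.
Homogeneous solution: s_h(n) = A·(-7)^n.
Try constant particular solution s_p = K: K = -7K + 10 ⇒ K = \frac{5}{4}.
General: s(n) = A·(-7)^n + \frac{5}{4}.
Apply s(0) = -8: A + \frac{5}{4} = -8 ⇒ A = - \frac{37}{4}.
So s(n) = \frac{5}{4} - \frac{37 \left(-7\right)^{n}}{4}.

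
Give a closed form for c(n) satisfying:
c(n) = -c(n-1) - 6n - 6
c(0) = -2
First-order linear with linear forcing.
Homogeneous solution: c_h(n) = A·(-1)^n.
Try particular c_p(n) = pn + q. Substituting:
  pn + q = -(p(n-1) + q) - 6n - 6.
Matching the n-coefficient: p = -p - 6 ⇒ p = -3.
Matching constants: q = p - q - 6 ⇒ q = - \frac{9}{2}.
General: c(n) = A·(-1)^n - 3 n - \frac{9}{2}.
Apply c(0) = -2: A - \frac{9}{2} = -2 ⇒ A = \frac{5}{2}.
So c(n) = \frac{5 \left(-1\right)^{n}}{2} - 3 n - \frac{9}{2}.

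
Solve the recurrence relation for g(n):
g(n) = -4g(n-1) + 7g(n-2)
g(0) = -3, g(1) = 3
Characteristic equation: x² + 4x - 7 = 0.
Discriminant Δ = (-4)² + 4·(7) = 44.
Roots r₁,₂ = (-4 ± √44)/2, so r₁ = -2 + \sqrt{11}, r₂ = - \sqrt{11} - 2.
General solution: g(n) = A·r₁^n + B·r₂^n.
From the initial conditions, A + B = -3 and r₁A + r₂B = 3.
Since r₁ - r₂ = √44: A = (3 - (-3)r₂)/√44 = - \frac{3}{2} - \frac{3 \sqrt{11}}{22}, and B = -3 - A = - \frac{3}{2} + \frac{3 \sqrt{11}}{22}.
So g(n) = \left(- \frac{3}{2} - \frac{3 \sqrt{11}}{22}\right)\left(-2 + \sqrt{11}\right)^n + \left(- \frac{3}{2} + \frac{3 \sqrt{11}}{22}\right)\left(- \sqrt{11} - 2\right)^n.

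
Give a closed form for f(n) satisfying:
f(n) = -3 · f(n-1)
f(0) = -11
Pure geometric recurrence with ratio -3.
By induction f(n) = f(0) · (-3)^n = - 11 \left(-3\right)^{n}.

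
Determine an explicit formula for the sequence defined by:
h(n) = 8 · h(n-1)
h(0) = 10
Pure geometric recurrence with ratio 8.
By induction h(n) = h(0) · (8)^n = 10 \cdot 8^{n}.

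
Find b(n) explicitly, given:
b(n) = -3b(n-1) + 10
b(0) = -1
First-order linear non-homogeneous.
Homogeneous solution: b_h(n) = A·(-3)^n.
Try constant particular solution b_p = K: K = -3K + 10 ⇒ K = \frac{5}{2}.
General: b(n) = A·(-3)^n + \frac{5}{2}.
Apply b(0) = -1: A + \frac{5}{2} = -1 ⇒ A = - \frac{7}{2}.
So b(n) = \frac{5}{2} - \frac{7 \left(-3\right)^{n}}{2}.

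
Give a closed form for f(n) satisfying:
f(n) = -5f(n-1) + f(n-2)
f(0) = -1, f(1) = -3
Characteristic equation: x² + 5x - 1 = 0.
Discriminant Δ = (-5)² + 4·(1) = 29.
Roots r₁,₂ = (-5 ± √29)/2, so r₁ = - \frac{5}{2} + \frac{\sqrt{29}}{2}, r₂ = - \frac{\sqrt{29}}{2} - \frac{5}{2}.
General solution: f(n) = A·r₁^n + B·r₂^n.
From the initial conditions, A + B = -1 and r₁A + r₂B = -3.
Since r₁ - r₂ = √29: A = (-3 - (-1)r₂)/√29 = - \frac{11 \sqrt{29}}{58} - \frac{1}{2}, and B = -1 - A = - \frac{1}{2} + \frac{11 \sqrt{29}}{58}.
So f(n) = \left(- \frac{11 \sqrt{29}}{58} - \frac{1}{2}\right)\left(- \frac{5}{2} + \frac{\sqrt{29}}{2}\right)^n + \left(- \frac{1}{2} + \frac{11 \sqrt{29}}{58}\right)\left(- \frac{\sqrt{29}}{2} - \frac{5}{2}\right)^n.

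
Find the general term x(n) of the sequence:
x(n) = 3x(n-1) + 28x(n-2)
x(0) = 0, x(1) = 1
Characteristic equation: x² - 3x - 28 = 0, which factors as (x - (-4))(x - (7)) = 0.
Roots r₁ = -4, r₂ = 7 (distinct).
General solution: x(n) = A·(-4)^n + B·(7)^n.
From x(0) = 0: A + B = 0.
From x(1) = 1: -4A + 7B = 1.
Solving: A = - \frac{1}{11}, B = \frac{1}{11}.
So x(n) = - \frac{\left(-4\right)^{n}}{11} + \frac{7^{n}}{11}.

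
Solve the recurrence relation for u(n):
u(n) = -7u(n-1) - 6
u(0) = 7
First-order linear non-homogeneous.
Homogeneous solution: u_h(n) = A·(-7)^n.
Try constant particular solution u_p = K: K = -7K - 6 ⇒ K = - \frac{3}{4}.
General: u(n) = A·(-7)^n - \frac{3}{4}.
Apply u(0) = 7: A - \frac{3}{4} = 7 ⇒ A = \frac{31}{4}.
So u(n) = \frac{31 \left(-7\right)^{n}}{4} - \frac{3}{4}.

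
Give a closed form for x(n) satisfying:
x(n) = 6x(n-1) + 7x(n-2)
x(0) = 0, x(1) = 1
Characteristic equation: x² - 6x - 7 = 0, which factors as (x - (-1))(x - (7)) = 0.
Roots r₁ = -1, r₂ = 7 (distinct).
General solution: x(n) = A·(-1)^n + B·(7)^n.
From x(0) = 0: A + B = 0.
From x(1) = 1: -A + 7B = 1.
Solving: A = - \frac{1}{8}, B = \frac{1}{8}.
So x(n) = - \frac{\left(-1\right)^{n}}{8} + \frac{7^{n}}{8}.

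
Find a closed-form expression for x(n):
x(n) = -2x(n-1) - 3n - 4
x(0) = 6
First-order linear with linear forcing.
Homogeneous solution: x_h(n) = A·(-2)^n.
Try particular x_p(n) = pn + q. Substituting:
  pn + q = -2(p(n-1) + q) - 3n - 4.
Matching the n-coefficient: p = -2p - 3 ⇒ p = -1.
Matching constants: q = 2p - 2q - 4 ⇒ q = -2.
General: x(n) = A·(-2)^n - n - 2.
Apply x(0) = 6: A - 2 = 6 ⇒ A = 8.
So x(n) = 8 \left(-2\right)^{n} - n - 2.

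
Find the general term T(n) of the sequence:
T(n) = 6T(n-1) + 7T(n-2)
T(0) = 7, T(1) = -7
Characteristic equation: x² - 6x - 7 = 0, which factors as (x - (7))(x - (-1)) = 0.
Roots r₁ = 7, r₂ = -1 (distinct).
General solution: T(n) = A·(7)^n + B·(-1)^n.
From T(0) = 7: A + B = 7.
From T(1) = -7: 7A - B = -7.
Solving: A = 0, B = 7.
So T(n) = 7 \left(-1\right)^{n}.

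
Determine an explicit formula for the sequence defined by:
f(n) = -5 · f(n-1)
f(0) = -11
Pure geometric recurrence with ratio -5.
By induction f(n) = f(0) · (-5)^n = - 11 \left(-5\right)^{n}.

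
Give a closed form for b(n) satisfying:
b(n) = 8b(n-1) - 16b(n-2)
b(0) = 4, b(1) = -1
Characteristic equation: x² - 8x + 16 = 0, which is (x - (4))².
Repeated root r = 4.
General solution: b(n) = (A + Bn)·(4)^n.
From b(0) = 4: A = 4.
From b(1) = -1: (A + B)·(4) = -1 ⇒ B = - \frac{17}{4}.
So b(n) = \left(4 - \frac{17 n}{4}\right) \cdot (4)^n.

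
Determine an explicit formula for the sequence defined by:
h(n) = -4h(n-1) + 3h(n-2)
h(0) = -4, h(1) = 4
Characteristic equation: x² + 4x - 3 = 0.
Discriminant Δ = (-4)² + 4·(3) = 28.
Roots r₁,₂ = (-4 ± √28)/2, so r₁ = -2 + \sqrt{7}, r₂ = - \sqrt{7} - 2.
General solution: h(n) = A·r₁^n + B·r₂^n.
From the initial conditions, A + B = -4 and r₁A + r₂B = 4.
Since r₁ - r₂ = √28: A = (4 - (-4)r₂)/√28 = -2 - \frac{2 \sqrt{7}}{7}, and B = -4 - A = -2 + \frac{2 \sqrt{7}}{7}.
So h(n) = \left(-2 - \frac{2 \sqrt{7}}{7}\right)\left(-2 + \sqrt{7}\right)^n + \left(-2 + \frac{2 \sqrt{7}}{7}\right)\left(- \sqrt{7} - 2\right)^n.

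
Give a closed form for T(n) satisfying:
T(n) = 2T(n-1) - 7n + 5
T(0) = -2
First-order linear with linear forcing.
Homogeneous solution: T_h(n) = A·(2)^n.
Try particular T_p(n) = pn + q. Substituting:
  pn + q = 2(p(n-1) + q) - 7n + 5.
Matching the n-coefficient: p = 2p - 7 ⇒ p = 7.
Matching constants: q = -2p + 2q + 5 ⇒ q = 9.
General: T(n) = A·(2)^n + 7 n + 9.
Apply T(0) = -2: A + 9 = -2 ⇒ A = -11.
So T(n) = - 11 \cdot 2^{n} + 7 n + 9.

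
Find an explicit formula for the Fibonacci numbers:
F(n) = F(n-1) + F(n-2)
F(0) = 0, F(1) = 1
This is the Fibonacci sequence.
Characteristic equation: x² - x - 1 = 0; roots r₁ = \frac{1}{2} + \frac{\sqrt{5}}{2}, r₂ = \frac{1}{2} - \frac{\sqrt{5}}{2}.
General: F(n) = A·r₁^n + B·r₂^n. Solving with F(0)=0, F(1)=1 gives A = \frac{\sqrt{5}}{5}, B = - \frac{\sqrt{5}}{5}.
So F(n) = \frac{2^{- n} \sqrt{5} \left(- \left(1 - \sqrt{5}\right)^{n} + \left(1 + \sqrt{5}\right)^{n}\right)}{5}.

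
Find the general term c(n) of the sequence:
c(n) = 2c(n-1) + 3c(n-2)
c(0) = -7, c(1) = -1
Characteristic equation: x² - 2x - 3 = 0, which factors as (x - (3))(x - (-1)) = 0.
Roots r₁ = 3, r₂ = -1 (distinct).
General solution: c(n) = A·(3)^n + B·(-1)^n.
From c(0) = -7: A + B = -7.
From c(1) = -1: 3A - B = -1.
Solving: A = -2, B = -5.
So c(n) = - 5 \left(-1\right)^{n} - 2 \cdot 3^{n}.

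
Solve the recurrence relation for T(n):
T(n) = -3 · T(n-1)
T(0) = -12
Pure geometric recurrence with ratio -3.
By induction T(n) = T(0) · (-3)^n = - 12 \left(-3\right)^{n}.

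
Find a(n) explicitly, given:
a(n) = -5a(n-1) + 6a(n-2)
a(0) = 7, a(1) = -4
Characteristic equation: x² + 5x - 6 = 0, which factors as (x - (1))(x - (-6)) = 0.
Roots r₁ = 1, r₂ = -6 (distinct).
General solution: a(n) = A·(1)^n + B·(-6)^n.
From a(0) = 7: A + B = 7.
From a(1) = -4: A - 6B = -4.
Solving: A = \frac{38}{7}, B = \frac{11}{7}.
So a(n) = \frac{11 \left(-6\right)^{n}}{7} + \frac{38}{7}.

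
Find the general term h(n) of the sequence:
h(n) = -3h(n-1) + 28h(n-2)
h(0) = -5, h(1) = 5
Characteristic equation: x² + 3x - 28 = 0, which factors as (x - (4))(x - (-7)) = 0.
Roots r₁ = 4, r₂ = -7 (distinct).
General solution: h(n) = A·(4)^n + B·(-7)^n.
From h(0) = -5: A + B = -5.
From h(1) = 5: 4A - 7B = 5.
Solving: A = - \frac{30}{11}, B = - \frac{25}{11}.
So h(n) = - \frac{25 \left(-7\right)^{n}}{11} - \frac{30 \cdot 4^{n}}{11}.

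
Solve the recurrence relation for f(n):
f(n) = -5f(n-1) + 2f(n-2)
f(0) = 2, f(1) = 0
Characteristic equation: x² + 5x - 2 = 0.
Discriminant Δ = (-5)² + 4·(2) = 33.
Roots r₁,₂ = (-5 ± √33)/2, so r₁ = - \frac{5}{2} + \frac{\sqrt{33}}{2}, r₂ = - \frac{\sqrt{33}}{2} - \frac{5}{2}.
General solution: f(n) = A·r₁^n + B·r₂^n.
From the initial conditions, A + B = 2 and r₁A + r₂B = 0.
Since r₁ - r₂ = √33: A = (0 - (2)r₂)/√33 = \frac{5 \sqrt{33}}{33} + 1, and B = 2 - A = 1 - \frac{5 \sqrt{33}}{33}.
So f(n) = \left(\frac{5 \sqrt{33}}{33} + 1\right)\left(- \frac{5}{2} + \frac{\sqrt{33}}{2}\right)^n + \left(1 - \frac{5 \sqrt{33}}{33}\right)\left(- \frac{\sqrt{33}}{2} - \frac{5}{2}\right)^n.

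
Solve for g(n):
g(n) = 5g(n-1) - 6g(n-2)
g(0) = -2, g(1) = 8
Characteristic equation: x² - 5x + 6 = 0, which factors as (x - (2))(x - (3)) = 0.
Roots r₁ = 2, r₂ = 3 (distinct).
General solution: g(n) = A·(2)^n + B·(3)^n.
From g(0) = -2: A + B = -2.
From g(1) = 8: 2A + 3B = 8.
Solving: A = -14, B = 12.
So g(n) = - 14 \cdot 2^{n} + 12 \cdot 3^{n}.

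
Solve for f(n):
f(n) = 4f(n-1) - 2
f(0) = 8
First-order linear non-homogeneous.
Homogeneous solution: f_h(n) = A·(4)^n.
Try constant particular solution f_p = K: K = 4K - 2 ⇒ K = \frac{2}{3}.
General: f(n) = A·(4)^n + \frac{2}{3}.
Apply f(0) = 8: A + \frac{2}{3} = 8 ⇒ A = \frac{22}{3}.
So f(n) = \frac{22 \cdot 4^{n}}{3} + \frac{2}{3}.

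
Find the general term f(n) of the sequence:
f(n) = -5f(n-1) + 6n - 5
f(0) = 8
First-order linear with linear forcing.
Homogeneous solution: f_h(n) = A·(-5)^n.
Try particular f_p(n) = pn + q. Substituting:
  pn + q = -5(p(n-1) + q) + 6n - 5.
Matching the n-coefficient: p = -5p + 6 ⇒ p = 1.
Matching constants: q = 5p - 5q - 5 ⇒ q = 0.
General: f(n) = A·(-5)^n + n + 0.
Apply f(0) = 8: A + 0 = 8 ⇒ A = 8.
So f(n) = 8 \left(-5\right)^{n} + n.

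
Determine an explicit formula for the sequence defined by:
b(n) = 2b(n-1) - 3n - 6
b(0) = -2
First-order linear with linear forcing.
Homogeneous solution: b_h(n) = A·(2)^n.
Try particular b_p(n) = pn + q. Substituting:
  pn + q = 2(p(n-1) + q) - 3n - 6.
Matching the n-coefficient: p = 2p - 3 ⇒ p = 3.
Matching constants: q = -2p + 2q - 6 ⇒ q = 12.
General: b(n) = A·(2)^n + 3 n + 12.
Apply b(0) = -2: A + 12 = -2 ⇒ A = -14.
So b(n) = - 14 \cdot 2^{n} + 3 n + 12.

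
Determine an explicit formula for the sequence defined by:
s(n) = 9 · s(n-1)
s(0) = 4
Pure geometric recurrence with ratio 9.
By induction s(n) = s(0) · (9)^n = 4 \cdot 9^{n}.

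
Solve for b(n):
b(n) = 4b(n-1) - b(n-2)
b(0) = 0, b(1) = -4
Characteristic equation: x² - 4x + 1 = 0.
Discriminant Δ = (4)² + 4·(-1) = 12.
Roots r₁,₂ = (4 ± √12)/2, so r₁ = \sqrt{3} + 2, r₂ = 2 - \sqrt{3}.
General solution: b(n) = A·r₁^n + B·r₂^n.
From the initial conditions, A + B = 0 and r₁A + r₂B = -4.
Since r₁ - r₂ = √12: A = (-4 - (0)r₂)/√12 = - \frac{2 \sqrt{3}}{3}, and B = 0 - A = \frac{2 \sqrt{3}}{3}.
So b(n) = \left(- \frac{2 \sqrt{3}}{3}\right)\left(\sqrt{3} + 2\right)^n + \left(\frac{2 \sqrt{3}}{3}\right)\left(2 - \sqrt{3}\right)^n.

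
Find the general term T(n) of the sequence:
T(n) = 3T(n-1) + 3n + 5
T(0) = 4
First-order linear with linear forcing.
Homogeneous solution: T_h(n) = A·(3)^n.
Try particular T_p(n) = pn + q. Substituting:
  pn + q = 3(p(n-1) + q) + 3n + 5.
Matching the n-coefficient: p = 3p + 3 ⇒ p = - \frac{3}{2}.
Matching constants: q = -3p + 3q + 5 ⇒ q = - \frac{19}{4}.
General: T(n) = A·(3)^n - \frac{3 n}{2} - \frac{19}{4}.
Apply T(0) = 4: A - \frac{19}{4} = 4 ⇒ A = \frac{35}{4}.
So T(n) = \frac{35 \cdot 3^{n}}{4} - \frac{3 n}{2} - \frac{19}{4}.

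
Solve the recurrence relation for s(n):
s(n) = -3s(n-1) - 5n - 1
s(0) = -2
First-order linear with linear forcing.
Homogeneous solution: s_h(n) = A·(-3)^n.
Try particular s_p(n) = pn + q. Substituting:
  pn + q = -3(p(n-1) + q) - 5n - 1.
Matching the n-coefficient: p = -3p - 5 ⇒ p = - \frac{5}{4}.
Matching constants: q = 3p - 3q - 1 ⇒ q = - \frac{19}{16}.
General: s(n) = A·(-3)^n - \frac{5 n}{4} - \frac{19}{16}.
Apply s(0) = -2: A - \frac{19}{16} = -2 ⇒ A = - \frac{13}{16}.
So s(n) = - \frac{13 \left(-3\right)^{n}}{16} - \frac{5 n}{4} - \frac{19}{16}.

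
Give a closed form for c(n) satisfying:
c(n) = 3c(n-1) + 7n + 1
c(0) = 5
First-order linear with linear forcing.
Homogeneous solution: c_h(n) = A·(3)^n.
Try particular c_p(n) = pn + q. Substituting:
  pn + q = 3(p(n-1) + q) + 7n + 1.
Matching the n-coefficient: p = 3p + 7 ⇒ p = - \frac{7}{2}.
Matching constants: q = -3p + 3q + 1 ⇒ q = - \frac{23}{4}.
General: c(n) = A·(3)^n - \frac{7 n}{2} - \frac{23}{4}.
Apply c(0) = 5: A - \frac{23}{4} = 5 ⇒ A = \frac{43}{4}.
So c(n) = \frac{43 \cdot 3^{n}}{4} - \frac{7 n}{2} - \frac{23}{4}.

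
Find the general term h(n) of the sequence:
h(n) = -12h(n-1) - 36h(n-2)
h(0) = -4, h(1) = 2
Characteristic equation: x² + 12x + 36 = 0, which is (x - (-6))².
Repeated root r = -6.
General solution: h(n) = (A + Bn)·(-6)^n.
From h(0) = -4: A = -4.
From h(1) = 2: (A + B)·(-6) = 2 ⇒ B = \frac{11}{3}.
So h(n) = \left(\frac{11 n}{3} - 4\right) \cdot (-6)^n.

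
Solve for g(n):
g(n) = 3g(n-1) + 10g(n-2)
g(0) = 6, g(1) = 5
Characteristic equation: x² - 3x - 10 = 0, which factors as (x - (-2))(x - (5)) = 0.
Roots r₁ = -2, r₂ = 5 (distinct).
General solution: g(n) = A·(-2)^n + B·(5)^n.
From g(0) = 6: A + B = 6.
From g(1) = 5: -2A + 5B = 5.
Solving: A = \frac{25}{7}, B = \frac{17}{7}.
So g(n) = \frac{25 \left(-2\right)^{n}}{7} + \frac{17 \cdot 5^{n}}{7}.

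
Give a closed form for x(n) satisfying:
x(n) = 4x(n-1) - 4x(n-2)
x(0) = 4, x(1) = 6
Characteristic equation: x² - 4x + 4 = 0, which is (x - (2))².
Repeated root r = 2.
General solution: x(n) = (A + Bn)·(2)^n.
From x(0) = 4: A = 4.
From x(1) = 6: (A + B)·(2) = 6 ⇒ B = -1.
So x(n) = \left(4 - n\right) \cdot (2)^n.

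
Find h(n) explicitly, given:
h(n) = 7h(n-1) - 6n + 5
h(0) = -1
First-order linear with linear forcing.
Homogeneous solution: h_h(n) = A·(7)^n.
Try particular h_p(n) = pn + q. Substituting:
  pn + q = 7(p(n-1) + q) - 6n + 5.
Matching the n-coefficient: p = 7p - 6 ⇒ p = 1.
Matching constants: q = -7p + 7q + 5 ⇒ q = \frac{1}{3}.
General: h(n) = A·(7)^n + n + \frac{1}{3}.
Apply h(0) = -1: A + \frac{1}{3} = -1 ⇒ A = - \frac{4}{3}.
So h(n) = - \frac{4 \cdot 7^{n}}{3} + n + \frac{1}{3}.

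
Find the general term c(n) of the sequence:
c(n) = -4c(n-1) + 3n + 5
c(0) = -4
First-order linear with linear forcing.
Homogeneous solution: c_h(n) = A·(-4)^n.
Try particular c_p(n) = pn + q. Substituting:
  pn + q = -4(p(n-1) + q) + 3n + 5.
Matching the n-coefficient: p = -4p + 3 ⇒ p = \frac{3}{5}.
Matching constants: q = 4p - 4q + 5 ⇒ q = \frac{37}{25}.
General: c(n) = A·(-4)^n + \frac{3 n}{5} + \frac{37}{25}.
Apply c(0) = -4: A + \frac{37}{25} = -4 ⇒ A = - \frac{137}{25}.
So c(n) = - \frac{137 \left(-4\right)^{n}}{25} + \frac{3 n}{5} + \frac{37}{25}.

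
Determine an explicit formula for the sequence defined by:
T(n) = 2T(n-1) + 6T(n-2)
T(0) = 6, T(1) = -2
Characteristic equation: x² - 2x - 6 = 0.
Discriminant Δ = (2)² + 4·(6) = 28.
Roots r₁,₂ = (2 ± √28)/2, so r₁ = 1 + \sqrt{7}, r₂ = 1 - \sqrt{7}.
General solution: T(n) = A·r₁^n + B·r₂^n.
From the initial conditions, A + B = 6 and r₁A + r₂B = -2.
Since r₁ - r₂ = √28: A = (-2 - (6)r₂)/√28 = 3 - \frac{4 \sqrt{7}}{7}, and B = 6 - A = \frac{4 \sqrt{7}}{7} + 3.
So T(n) = \left(3 - \frac{4 \sqrt{7}}{7}\right)\left(1 + \sqrt{7}\right)^n + \left(\frac{4 \sqrt{7}}{7} + 3\right)\left(1 - \sqrt{7}\right)^n.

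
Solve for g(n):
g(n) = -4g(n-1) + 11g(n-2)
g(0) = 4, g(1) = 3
Characteristic equation: x² + 4x - 11 = 0.
Discriminant Δ = (-4)² + 4·(11) = 60.
Roots r₁,₂ = (-4 ± √60)/2, so r₁ = -2 + \sqrt{15}, r₂ = - \sqrt{15} - 2.
General solution: g(n) = A·r₁^n + B·r₂^n.
From the initial conditions, A + B = 4 and r₁A + r₂B = 3.
Since r₁ - r₂ = √60: A = (3 - (4)r₂)/√60 = \frac{11 \sqrt{15}}{30} + 2, and B = 4 - A = 2 - \frac{11 \sqrt{15}}{30}.
So g(n) = \left(\frac{11 \sqrt{15}}{30} + 2\right)\left(-2 + \sqrt{15}\right)^n + \left(2 - \frac{11 \sqrt{15}}{30}\right)\left(- \sqrt{15} - 2\right)^n.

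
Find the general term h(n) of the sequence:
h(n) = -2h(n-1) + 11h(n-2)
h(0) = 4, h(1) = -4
Characteristic equation: x² + 2x - 11 = 0.
Discriminant Δ = (-2)² + 4·(11) = 48.
Roots r₁,₂ = (-2 ± √48)/2, so r₁ = -1 + 2 \sqrt{3}, r₂ = - 2 \sqrt{3} - 1.
General solution: h(n) = A·r₁^n + B·r₂^n.
From the initial conditions, A + B = 4 and r₁A + r₂B = -4.
Since r₁ - r₂ = √48: A = (-4 - (4)r₂)/√48 = 2, and B = 4 - A = 2.
So h(n) = \left(2\right)\left(-1 + 2 \sqrt{3}\right)^n + \left(2\right)\left(- 2 \sqrt{3} - 1\right)^n.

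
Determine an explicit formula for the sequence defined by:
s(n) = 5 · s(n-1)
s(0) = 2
Pure geometric recurrence with ratio 5.
By induction s(n) = s(0) · (5)^n = 2 \cdot 5^{n}.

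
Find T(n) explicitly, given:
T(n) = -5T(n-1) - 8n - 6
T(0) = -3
First-order linear with linear forcing.
Homogeneous solution: T_h(n) = A·(-5)^n.
Try particular T_p(n) = pn + q. Substituting:
  pn + q = -5(p(n-1) + q) - 8n - 6.
Matching the n-coefficient: p = -5p - 8 ⇒ p = - \frac{4}{3}.
Matching constants: q = 5p - 5q - 6 ⇒ q = - \frac{19}{9}.
General: T(n) = A·(-5)^n - \frac{4 n}{3} - \frac{19}{9}.
Apply T(0) = -3: A - \frac{19}{9} = -3 ⇒ A = - \frac{8}{9}.
So T(n) = - \frac{8 \left(-5\right)^{n}}{9} - \frac{4 n}{3} - \frac{19}{9}.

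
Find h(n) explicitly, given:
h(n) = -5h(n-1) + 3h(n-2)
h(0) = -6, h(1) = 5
Characteristic equation: x² + 5x - 3 = 0.
Discriminant Δ = (-5)² + 4·(3) = 37.
Roots r₁,₂ = (-5 ± √37)/2, so r₁ = - \frac{5}{2} + \frac{\sqrt{37}}{2}, r₂ = - \frac{\sqrt{37}}{2} - \frac{5}{2}.
General solution: h(n) = A·r₁^n + B·r₂^n.
From the initial conditions, A + B = -6 and r₁A + r₂B = 5.
Since r₁ - r₂ = √37: A = (5 - (-6)r₂)/√37 = -3 - \frac{10 \sqrt{37}}{37}, and B = -6 - A = -3 + \frac{10 \sqrt{37}}{37}.
So h(n) = \left(-3 - \frac{10 \sqrt{37}}{37}\right)\left(- \frac{5}{2} + \frac{\sqrt{37}}{2}\right)^n + \left(-3 + \frac{10 \sqrt{37}}{37}\right)\left(- \frac{\sqrt{37}}{2} - \frac{5}{2}\right)^n.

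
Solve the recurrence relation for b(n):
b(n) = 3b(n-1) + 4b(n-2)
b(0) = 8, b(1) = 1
Characteristic equation: x² - 3x - 4 = 0, which factors as (x - (4))(x - (-1)) = 0.
Roots r₁ = 4, r₂ = -1 (distinct).
General solution: b(n) = A·(4)^n + B·(-1)^n.
From b(0) = 8: A + B = 8.
From b(1) = 1: 4A - B = 1.
Solving: A = \frac{9}{5}, B = \frac{31}{5}.
So b(n) = \frac{31 \left(-1\right)^{n}}{5} + \frac{9 \cdot 4^{n}}{5}.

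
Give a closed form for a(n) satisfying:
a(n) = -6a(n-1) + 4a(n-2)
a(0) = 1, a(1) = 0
Characteristic equation: x² + 6x - 4 = 0.
Discriminant Δ = (-6)² + 4·(4) = 52.
Roots r₁,₂ = (-6 ± √52)/2, so r₁ = -3 + \sqrt{13}, r₂ = - \sqrt{13} - 3.
General solution: a(n) = A·r₁^n + B·r₂^n.
From the initial conditions, A + B = 1 and r₁A + r₂B = 0.
Since r₁ - r₂ = √52: A = (0 - (1)r₂)/√52 = \frac{3 \sqrt{13}}{26} + \frac{1}{2}, and B = 1 - A = \frac{1}{2} - \frac{3 \sqrt{13}}{26}.
So a(n) = \left(\frac{3 \sqrt{13}}{26} + \frac{1}{2}\right)\left(-3 + \sqrt{13}\right)^n + \left(\frac{1}{2} - \frac{3 \sqrt{13}}{26}\right)\left(- \sqrt{13} - 3\right)^n.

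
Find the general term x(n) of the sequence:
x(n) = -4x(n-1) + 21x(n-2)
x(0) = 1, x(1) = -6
Characteristic equation: x² + 4x - 21 = 0, which factors as (x - (3))(x - (-7)) = 0.
Roots r₁ = 3, r₂ = -7 (distinct).
General solution: x(n) = A·(3)^n + B·(-7)^n.
From x(0) = 1: A + B = 1.
From x(1) = -6: 3A - 7B = -6.
Solving: A = \frac{1}{10}, B = \frac{9}{10}.
So x(n) = \frac{9 \left(-7\right)^{n}}{10} + \frac{3^{n}}{10}.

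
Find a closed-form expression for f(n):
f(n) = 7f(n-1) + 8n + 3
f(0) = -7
First-order linear with linear forcing.
Homogeneous solution: f_h(n) = A·(7)^n.
Try particular f_p(n) = pn + q. Substituting:
  pn + q = 7(p(n-1) + q) + 8n + 3.
Matching the n-coefficient: p = 7p + 8 ⇒ p = - \frac{4}{3}.
Matching constants: q = -7p + 7q + 3 ⇒ q = - \frac{37}{18}.
General: f(n) = A·(7)^n - \frac{4 n}{3} - \frac{37}{18}.
Apply f(0) = -7: A - \frac{37}{18} = -7 ⇒ A = - \frac{89}{18}.
So f(n) = - \frac{89 \cdot 7^{n}}{18} - \frac{4 n}{3} - \frac{37}{18}.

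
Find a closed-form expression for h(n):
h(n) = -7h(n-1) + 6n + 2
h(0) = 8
First-order linear with linear forcing.
Homogeneous solution: h_h(n) = A·(-7)^n.
Try particular h_p(n) = pn + q. Substituting:
  pn + q = -7(p(n-1) + q) + 6n + 2.
Matching the n-coefficient: p = -7p + 6 ⇒ p = \frac{3}{4}.
Matching constants: q = 7p - 7q + 2 ⇒ q = \frac{29}{32}.
General: h(n) = A·(-7)^n + \frac{3 n}{4} + \frac{29}{32}.
Apply h(0) = 8: A + \frac{29}{32} = 8 ⇒ A = \frac{227}{32}.
So h(n) = \frac{227 \left(-7\right)^{n}}{32} + \frac{3 n}{4} + \frac{29}{32}.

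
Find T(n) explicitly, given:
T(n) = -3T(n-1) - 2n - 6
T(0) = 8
First-order linear with linear forcing.
Homogeneous solution: T_h(n) = A·(-3)^n.
Try particular T_p(n) = pn + q. Substituting:
  pn + q = -3(p(n-1) + q) - 2n - 6.
Matching the n-coefficient: p = -3p - 2 ⇒ p = - \frac{1}{2}.
Matching constants: q = 3p - 3q - 6 ⇒ q = - \frac{15}{8}.
General: T(n) = A·(-3)^n - \frac{n}{2} - \frac{15}{8}.
Apply T(0) = 8: A - \frac{15}{8} = 8 ⇒ A = \frac{79}{8}.
So T(n) = \frac{79 \left(-3\right)^{n}}{8} - \frac{n}{2} - \frac{15}{8}.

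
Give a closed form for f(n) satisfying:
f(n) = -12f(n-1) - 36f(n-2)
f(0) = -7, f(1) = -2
Characteristic equation: x² + 12x + 36 = 0, which is (x - (-6))².
Repeated root r = -6.
General solution: f(n) = (A + Bn)·(-6)^n.
From f(0) = -7: A = -7.
From f(1) = -2: (A + B)·(-6) = -2 ⇒ B = \frac{22}{3}.
So f(n) = \left(\frac{22 n}{3} - 7\right) \cdot (-6)^n.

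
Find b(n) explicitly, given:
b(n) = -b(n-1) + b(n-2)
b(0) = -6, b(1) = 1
Characteristic equation: x² + x - 1 = 0.
Discriminant Δ = (-1)² + 4·(1) = 5.
Roots r₁,₂ = (-1 ± √5)/2, so r₁ = - \frac{1}{2} + \frac{\sqrt{5}}{2}, r₂ = - \frac{\sqrt{5}}{2} - \frac{1}{2}.
General solution: b(n) = A·r₁^n + B·r₂^n.
From the initial conditions, A + B = -6 and r₁A + r₂B = 1.
Since r₁ - r₂ = √5: A = (1 - (-6)r₂)/√5 = -3 - \frac{2 \sqrt{5}}{5}, and B = -6 - A = -3 + \frac{2 \sqrt{5}}{5}.
So b(n) = \left(-3 - \frac{2 \sqrt{5}}{5}\right)\left(- \frac{1}{2} + \frac{\sqrt{5}}{2}\right)^n + \left(-3 + \frac{2 \sqrt{5}}{5}\right)\left(- \frac{\sqrt{5}}{2} - \frac{1}{2}\right)^n.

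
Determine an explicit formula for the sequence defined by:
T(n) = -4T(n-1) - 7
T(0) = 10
First-order linear non-homogeneous.
Homogeneous solution: T_h(n) = A·(-4)^n.
Try constant particular solution T_p = K: K = -4K - 7 ⇒ K = - \frac{7}{5}.
General: T(n) = A·(-4)^n - \frac{7}{5}.
Apply T(0) = 10: A - \frac{7}{5} = 10 ⇒ A = \frac{57}{5}.
So T(n) = \frac{57 \left(-4\right)^{n}}{5} - \frac{7}{5}.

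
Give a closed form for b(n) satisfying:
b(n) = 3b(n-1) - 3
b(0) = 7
First-order linear non-homogeneous.
Homogeneous solution: b_h(n) = A·(3)^n.
Try constant particular solution b_p = K: K = 3K - 3 ⇒ K = \frac{3}{2}.
General: b(n) = A·(3)^n + \frac{3}{2}.
Apply b(0) = 7: A + \frac{3}{2} = 7 ⇒ A = \frac{11}{2}.
So b(n) = \frac{11 \cdot 3^{n}}{2} + \frac{3}{2}.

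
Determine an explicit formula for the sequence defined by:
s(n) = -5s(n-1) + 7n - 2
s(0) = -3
First-order linear with linear forcing.
Homogeneous solution: s_h(n) = A·(-5)^n.
Try particular s_p(n) = pn + q. Substituting:
  pn + q = -5(p(n-1) + q) + 7n - 2.
Matching the n-coefficient: p = -5p + 7 ⇒ p = \frac{7}{6}.
Matching constants: q = 5p - 5q - 2 ⇒ q = \frac{23}{36}.
General: s(n) = A·(-5)^n + \frac{7 n}{6} + \frac{23}{36}.
Apply s(0) = -3: A + \frac{23}{36} = -3 ⇒ A = - \frac{131}{36}.
So s(n) = - \frac{131 \left(-5\right)^{n}}{36} + \frac{7 n}{6} + \frac{23}{36}.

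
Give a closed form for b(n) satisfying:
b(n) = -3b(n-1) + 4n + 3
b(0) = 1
First-order linear with linear forcing.
Homogeneous solution: b_h(n) = A·(-3)^n.
Try particular b_p(n) = pn + q. Substituting:
  pn + q = -3(p(n-1) + q) + 4n + 3.
Matching the n-coefficient: p = -3p + 4 ⇒ p = 1.
Matching constants: q = 3p - 3q + 3 ⇒ q = \frac{3}{2}.
General: b(n) = A·(-3)^n + n + \frac{3}{2}.
Apply b(0) = 1: A + \frac{3}{2} = 1 ⇒ A = - \frac{1}{2}.
So b(n) = - \frac{\left(-3\right)^{n}}{2} + n + \frac{3}{2}.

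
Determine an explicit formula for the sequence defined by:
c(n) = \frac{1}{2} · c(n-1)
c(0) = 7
Pure geometric recurrence with ratio \frac{1}{2}.
By induction c(n) = c(0) · (\frac{1}{2})^n = 7 \cdot 2^{- n}.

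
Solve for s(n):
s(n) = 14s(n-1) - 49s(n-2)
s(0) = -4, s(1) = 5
Characteristic equation: x² - 14x + 49 = 0, which is (x - (7))².
Repeated root r = 7.
General solution: s(n) = (A + Bn)·(7)^n.
From s(0) = -4: A = -4.
From s(1) = 5: (A + B)·(7) = 5 ⇒ B = \frac{33}{7}.
So s(n) = \left(\frac{33 n}{7} - 4\right) \cdot (7)^n.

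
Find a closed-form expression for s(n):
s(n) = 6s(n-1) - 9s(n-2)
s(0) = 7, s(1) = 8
Characteristic equation: x² - 6x + 9 = 0, which is (x - (3))².
Repeated root r = 3.
General solution: s(n) = (A + Bn)·(3)^n.
From s(0) = 7: A = 7.
From s(1) = 8: (A + B)·(3) = 8 ⇒ B = - \frac{13}{3}.
So s(n) = \left(7 - \frac{13 n}{3}\right) \cdot (3)^n.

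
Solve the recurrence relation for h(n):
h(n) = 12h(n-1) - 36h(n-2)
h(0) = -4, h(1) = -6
Characteristic equation: x² - 12x + 36 = 0, which is (x - (6))².
Repeated root r = 6.
General solution: h(n) = (A + Bn)·(6)^n.
From h(0) = -4: A = -4.
From h(1) = -6: (A + B)·(6) = -6 ⇒ B = 3.
So h(n) = \left(3 n - 4\right) \cdot (6)^n.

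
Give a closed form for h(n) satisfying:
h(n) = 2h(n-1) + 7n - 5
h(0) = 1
First-order linear with linear forcing.
Homogeneous solution: h_h(n) = A·(2)^n.
Try particular h_p(n) = pn + q. Substituting:
  pn + q = 2(p(n-1) + q) + 7n - 5.
Matching the n-coefficient: p = 2p + 7 ⇒ p = -7.
Matching constants: q = -2p + 2q - 5 ⇒ q = -9.
General: h(n) = A·(2)^n - 7 n - 9.
Apply h(0) = 1: A - 9 = 1 ⇒ A = 10.
So h(n) = 10 \cdot 2^{n} - 7 n - 9.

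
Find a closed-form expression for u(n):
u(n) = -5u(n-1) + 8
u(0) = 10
First-order linear non-homogeneous.
Homogeneous solution: u_h(n) = A·(-5)^n.
Try constant particular solution u_p = K: K = -5K + 8 ⇒ K = \frac{4}{3}.
General: u(n) = A·(-5)^n + \frac{4}{3}.
Apply u(0) = 10: A + \frac{4}{3} = 10 ⇒ A = \frac{26}{3}.
So u(n) = \frac{26 \left(-5\right)^{n}}{3} + \frac{4}{3}.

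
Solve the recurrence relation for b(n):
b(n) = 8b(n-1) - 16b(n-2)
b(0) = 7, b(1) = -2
Characteristic equation: x² - 8x + 16 = 0, which is (x - (4))².
Repeated root r = 4.
General solution: b(n) = (A + Bn)·(4)^n.
From b(0) = 7: A = 7.
From b(1) = -2: (A + B)·(4) = -2 ⇒ B = - \frac{15}{2}.
So b(n) = \left(7 - \frac{15 n}{2}\right) \cdot (4)^n.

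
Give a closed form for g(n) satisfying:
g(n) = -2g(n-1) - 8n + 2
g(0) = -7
First-order linear with linear forcing.
Homogeneous solution: g_h(n) = A·(-2)^n.
Try particular g_p(n) = pn + q. Substituting:
  pn + q = -2(p(n-1) + q) - 8n + 2.
Matching the n-coefficient: p = -2p - 8 ⇒ p = - \frac{8}{3}.
Matching constants: q = 2p - 2q + 2 ⇒ q = - \frac{10}{9}.
General: g(n) = A·(-2)^n - \frac{8 n}{3} - \frac{10}{9}.
Apply g(0) = -7: A - \frac{10}{9} = -7 ⇒ A = - \frac{53}{9}.
So g(n) = - \frac{53 \left(-2\right)^{n}}{9} - \frac{8 n}{3} - \frac{10}{9}.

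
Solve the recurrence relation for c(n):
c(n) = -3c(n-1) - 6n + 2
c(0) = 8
First-order linear with linear forcing.
Homogeneous solution: c_h(n) = A·(-3)^n.
Try particular c_p(n) = pn + q. Substituting:
  pn + q = -3(p(n-1) + q) - 6n + 2.
Matching the n-coefficient: p = -3p - 6 ⇒ p = - \frac{3}{2}.
Matching constants: q = 3p - 3q + 2 ⇒ q = - \frac{5}{8}.
General: c(n) = A·(-3)^n - \frac{3 n}{2} - \frac{5}{8}.
Apply c(0) = 8: A - \frac{5}{8} = 8 ⇒ A = \frac{69}{8}.
So c(n) = \frac{69 \left(-3\right)^{n}}{8} - \frac{3 n}{2} - \frac{5}{8}.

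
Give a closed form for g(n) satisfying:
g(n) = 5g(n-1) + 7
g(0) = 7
First-order linear non-homogeneous.
Homogeneous solution: g_h(n) = A·(5)^n.
Try constant particular solution g_p = K: K = 5K + 7 ⇒ K = - \frac{7}{4}.
General: g(n) = A·(5)^n - \frac{7}{4}.
Apply g(0) = 7: A - \frac{7}{4} = 7 ⇒ A = \frac{35}{4}.
So g(n) = \frac{35 \cdot 5^{n}}{4} - \frac{7}{4}.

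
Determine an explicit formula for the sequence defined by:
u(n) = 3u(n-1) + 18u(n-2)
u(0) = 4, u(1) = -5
Characteristic equation: x² - 3x - 18 = 0, which factors as (x - (6))(x - (-3)) = 0.
Roots r₁ = 6, r₂ = -3 (distinct).
General solution: u(n) = A·(6)^n + B·(-3)^n.
From u(0) = 4: A + B = 4.
From u(1) = -5: 6A - 3B = -5.
Solving: A = \frac{7}{9}, B = \frac{29}{9}.
So u(n) = \frac{29 \left(-3\right)^{n}}{9} + \frac{7 \cdot 6^{n}}{9}.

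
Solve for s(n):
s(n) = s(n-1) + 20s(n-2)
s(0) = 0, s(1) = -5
Characteristic equation: x² - x - 20 = 0, which factors as (x - (5))(x - (-4)) = 0.
Roots r₁ = 5, r₂ = -4 (distinct).
General solution: s(n) = A·(5)^n + B·(-4)^n.
From s(0) = 0: A + B = 0.
From s(1) = -5: 5A - 4B = -5.
Solving: A = - \frac{5}{9}, B = \frac{5}{9}.
So s(n) = \frac{5 \left(-4\right)^{n}}{9} - \frac{5 \cdot 5^{n}}{9}.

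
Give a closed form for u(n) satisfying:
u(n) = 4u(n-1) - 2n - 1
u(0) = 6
First-order linear with linear forcing.
Homogeneous solution: u_h(n) = A·(4)^n.
Try particular u_p(n) = pn + q. Substituting:
  pn + q = 4(p(n-1) + q) - 2n - 1.
Matching the n-coefficient: p = 4p - 2 ⇒ p = \frac{2}{3}.
Matching constants: q = -4p + 4q - 1 ⇒ q = \frac{11}{9}.
General: u(n) = A·(4)^n + \frac{2 n}{3} + \frac{11}{9}.
Apply u(0) = 6: A + \frac{11}{9} = 6 ⇒ A = \frac{43}{9}.
So u(n) = \frac{43 \cdot 4^{n}}{9} + \frac{2 n}{3} + \frac{11}{9}.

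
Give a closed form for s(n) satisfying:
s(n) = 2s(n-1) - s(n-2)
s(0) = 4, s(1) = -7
Characteristic equation: x² - 2x + 1 = 0, which is (x - (1))².
Repeated root r = 1.
General solution: s(n) = (A + Bn)·(1)^n.
From s(0) = 4: A = 4.
From s(1) = -7: (A + B)·(1) = -7 ⇒ B = -11.
So s(n) = \left(4 - 11 n\right) \cdot (1)^n.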